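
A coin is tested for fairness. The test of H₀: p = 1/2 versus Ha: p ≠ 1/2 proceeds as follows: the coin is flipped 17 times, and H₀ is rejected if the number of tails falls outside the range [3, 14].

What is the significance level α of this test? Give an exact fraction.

The significance level is the null-hypothesis probability of the rejection region {≤2} ∪ {≥15}.
By symmetry, α = 2·P(S ≤ 2) = 2·(1 + 17 + 136)/131072 = 308/131072 = 77/32768.

77/32768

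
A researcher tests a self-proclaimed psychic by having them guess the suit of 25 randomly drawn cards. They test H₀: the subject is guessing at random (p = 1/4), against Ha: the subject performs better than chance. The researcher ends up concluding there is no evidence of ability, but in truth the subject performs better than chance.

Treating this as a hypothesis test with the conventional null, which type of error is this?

Type II error

'Concluding there is no evidence of ability' corresponds to failing to reject H₀.
H₀ was not rejected but H₀ is false — a Type II error (false negative).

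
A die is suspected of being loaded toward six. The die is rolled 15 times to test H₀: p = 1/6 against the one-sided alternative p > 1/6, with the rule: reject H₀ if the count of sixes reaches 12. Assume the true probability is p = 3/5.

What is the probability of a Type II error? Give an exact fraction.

27755679248/30517578125

β = P(fail to reject H₀ | Ha true) = P(K ≤ 11 | p = 3/5), K ~ Binomial(15, 3/5).
Adding the binomial probabilities P(K=0)+…+P(K=11) at p = 3/5 gives 27755679248/30517578125.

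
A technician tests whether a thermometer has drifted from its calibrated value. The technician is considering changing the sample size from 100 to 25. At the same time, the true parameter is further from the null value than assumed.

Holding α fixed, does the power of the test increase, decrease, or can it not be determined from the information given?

Cannot be determined from the information given.

The first change alone would make β increase; the second alone would make β decrease. Which effect dominates depends on the magnitudes, which are not given.
Since power = 1 − β, the effect on power is likewise indeterminate.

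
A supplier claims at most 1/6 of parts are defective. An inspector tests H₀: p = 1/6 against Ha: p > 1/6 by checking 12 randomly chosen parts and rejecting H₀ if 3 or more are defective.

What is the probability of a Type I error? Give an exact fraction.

α = P(reject H₀ | H₀ true) = P(Y ≥ 3 | p = 1/6), Y ~ Binomial(12, 1/6).
Via the complement, α = 1 − Σ_{j=0}^{2} C(12,j)(1/6)^j(5/6)^{12-j} = 702172961/2176782336.

702172961/2176782336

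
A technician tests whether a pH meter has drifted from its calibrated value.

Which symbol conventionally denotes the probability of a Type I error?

α

P(Type I error) = P(reject H₀ | H₀ true) = α, the significance level.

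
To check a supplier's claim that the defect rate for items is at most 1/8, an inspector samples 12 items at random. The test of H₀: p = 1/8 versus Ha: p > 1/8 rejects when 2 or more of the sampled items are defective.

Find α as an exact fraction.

Under H₀, X ~ Binomial(12, 1/8); the Type I error rate is P(X ≥ 2).
Computing the lower-tail complement: 1 − 37569208117/68719476736 = 31150268619/68719476736.

31150268619/68719476736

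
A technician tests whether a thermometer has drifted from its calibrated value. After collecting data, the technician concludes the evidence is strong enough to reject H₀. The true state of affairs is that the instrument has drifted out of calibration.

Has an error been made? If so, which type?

No error (correct decision).

The conventional null hypothesis here is that the instrument is correctly calibrated.
The test rejected a false H₀ — the decision matches the true state.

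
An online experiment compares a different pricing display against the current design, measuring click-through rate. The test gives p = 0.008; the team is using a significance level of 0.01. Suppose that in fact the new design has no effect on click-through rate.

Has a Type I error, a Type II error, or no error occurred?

Type I error

The conventional null hypothesis is that the new design has no effect on click-through rate.
Since p = 0.008 < α = 0.01, H₀ is rejected.
H₀ is true (actually the new design has no effect on click-through rate).
Rejecting a true H₀ is a Type I error.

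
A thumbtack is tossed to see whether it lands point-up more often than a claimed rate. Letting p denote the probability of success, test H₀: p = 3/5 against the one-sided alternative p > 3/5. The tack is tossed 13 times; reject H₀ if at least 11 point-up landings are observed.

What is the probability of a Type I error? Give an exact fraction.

α = P(reject H₀ | H₀ true) = P(S ≥ 11 | p = 3/5), with S ~ Binomial(13, 3/5).
Summing C(13,j)(3/5)^j(2/5)^{13−j} for j = 11,…,13 gives 70681653/1220703125.

70681653/1220703125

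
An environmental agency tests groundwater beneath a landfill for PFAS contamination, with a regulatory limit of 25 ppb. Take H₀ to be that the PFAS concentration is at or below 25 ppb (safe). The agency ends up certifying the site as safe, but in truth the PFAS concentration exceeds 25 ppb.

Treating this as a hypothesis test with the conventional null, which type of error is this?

Type II error

'Certifying the site as safe' corresponds to failing to reject H₀.
H₀ was not rejected but H₀ is false — a Type II error (false negative).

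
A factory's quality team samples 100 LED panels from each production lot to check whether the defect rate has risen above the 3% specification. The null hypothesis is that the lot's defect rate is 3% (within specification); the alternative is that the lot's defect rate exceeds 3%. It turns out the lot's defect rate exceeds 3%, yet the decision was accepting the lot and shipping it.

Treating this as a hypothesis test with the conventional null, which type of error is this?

Type II error

'Accepting the lot and shipping it' corresponds to failing to reject H₀.
H₀ was not rejected but H₀ is false — a Type II error (false negative).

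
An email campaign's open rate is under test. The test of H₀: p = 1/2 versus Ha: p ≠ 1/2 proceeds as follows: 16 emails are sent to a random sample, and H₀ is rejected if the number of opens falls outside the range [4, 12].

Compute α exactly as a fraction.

α = P(S ≤ 3 or S ≥ 13 | p = 1/2), S ~ Binomial(16, 1/2).
The two tails are symmetric, so α = 2·(1 + 16 + 120 + 560)/2^16 = 1394/65536 = 697/32768.

697/32768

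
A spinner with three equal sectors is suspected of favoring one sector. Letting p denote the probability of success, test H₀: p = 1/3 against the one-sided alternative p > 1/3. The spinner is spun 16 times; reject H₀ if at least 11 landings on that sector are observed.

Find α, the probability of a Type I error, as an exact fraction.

The Type I error probability is α = P(K ≥ 11) computed under H₀, where K ~ Binomial(16, 1/3).
P(K ≥ 11) = Σ_{j=11}^{16} C(16,j)·(1/3)^j·(2/3)^{16-j} = 19321/4782969.

19321/4782969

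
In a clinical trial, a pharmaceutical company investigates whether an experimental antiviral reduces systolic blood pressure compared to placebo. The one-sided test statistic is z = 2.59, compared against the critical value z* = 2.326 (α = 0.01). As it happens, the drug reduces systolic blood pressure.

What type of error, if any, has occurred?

No error (correct decision).

The conventional null hypothesis is that the drug has no effect on systolic blood pressure.
Since z = 2.59 > z* = 2.326, H₀ is rejected.
H₀ is false (actually the drug reduces systolic blood pressure).
The decision matches the true state — no error.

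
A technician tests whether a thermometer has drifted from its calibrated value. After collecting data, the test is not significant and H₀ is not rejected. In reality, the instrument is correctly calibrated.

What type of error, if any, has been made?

The conventional null hypothesis here is that the instrument is correctly calibrated.
The test retained a true H₀ — the decision matches the true state.

No error — this is a correct decision.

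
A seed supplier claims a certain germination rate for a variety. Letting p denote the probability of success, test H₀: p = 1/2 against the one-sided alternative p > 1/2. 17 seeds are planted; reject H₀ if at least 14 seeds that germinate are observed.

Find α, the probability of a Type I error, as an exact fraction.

The Type I error probability is α = P(K ≥ 14) computed under H₀, where K ~ Binomial(17, 1/2).
P(K ≥ 14) = [C(17,14) + C(17,15) + C(17,16) + C(17,17)] / 2^17 = (680 + 136 + 17 + 1) / 131072 = 834/131072 = 417/65536.

417/65536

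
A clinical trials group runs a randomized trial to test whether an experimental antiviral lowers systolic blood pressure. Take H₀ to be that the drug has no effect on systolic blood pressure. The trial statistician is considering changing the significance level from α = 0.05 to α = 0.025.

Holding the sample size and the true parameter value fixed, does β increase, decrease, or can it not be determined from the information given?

It increases.

Tightening α shrinks the rejection region. When Ha holds, fewer sample outcomes clear the stricter threshold, so more fall in the acceptance region.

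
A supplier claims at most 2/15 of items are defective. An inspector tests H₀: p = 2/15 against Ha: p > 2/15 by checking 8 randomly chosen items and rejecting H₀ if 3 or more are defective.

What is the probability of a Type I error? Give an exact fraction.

67527008/854296875

Under H₀, Y ~ Binomial(8, 2/15); the Type I error rate is P(Y ≥ 3).
α = 1 − P(Y ≤ 2) = 1 − 786769867/854296875 = 67527008/854296875.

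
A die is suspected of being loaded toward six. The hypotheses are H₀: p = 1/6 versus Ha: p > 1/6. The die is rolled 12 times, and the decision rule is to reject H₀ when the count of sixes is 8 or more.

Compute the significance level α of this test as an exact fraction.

Under H₀, X ~ Binomial(12, 1/6), and α = P(X ≥ 8).
Summing C(12,j)(1/6)^j(5/6)^{12−j} for j = 8,…,12 gives 56431/362797056.

56431/362797056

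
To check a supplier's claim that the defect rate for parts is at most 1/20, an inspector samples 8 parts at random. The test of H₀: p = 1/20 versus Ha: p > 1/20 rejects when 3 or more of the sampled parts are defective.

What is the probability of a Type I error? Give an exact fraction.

148178379/25600000000

α = P(reject H₀ | H₀ true) = P(Y ≥ 3 | p = 1/20), Y ~ Binomial(8, 1/20).
Via the complement, α = 1 − Σ_{j=0}^{2} C(8,j)(1/20)^j(19/20)^{8-j} = 148178379/25600000000.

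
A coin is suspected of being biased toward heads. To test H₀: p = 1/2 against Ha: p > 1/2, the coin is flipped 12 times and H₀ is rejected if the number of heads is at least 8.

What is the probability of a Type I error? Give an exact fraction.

Under H₀, Y ~ Binomial(12, 1/2), and α = P(Y ≥ 8).
Summing the upper tail: (495 + 220 + 66 + 12 + 1) / 2^12 = 794/4096 = 397/2048.

397/2048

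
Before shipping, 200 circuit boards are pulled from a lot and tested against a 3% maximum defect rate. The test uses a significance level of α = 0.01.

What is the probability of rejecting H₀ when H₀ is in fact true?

0.01

The significance level α is, by definition, the probability of a Type I error — P(reject H₀ | H₀ true).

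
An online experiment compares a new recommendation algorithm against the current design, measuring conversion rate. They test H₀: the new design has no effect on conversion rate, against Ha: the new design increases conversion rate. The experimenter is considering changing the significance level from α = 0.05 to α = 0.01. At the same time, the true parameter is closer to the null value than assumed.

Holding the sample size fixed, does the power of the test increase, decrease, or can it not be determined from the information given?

A smaller α moves the rejection region further into the tail. With the alternative true, more outcomes now fall outside the rejection region, so failing to reject becomes more likely. When the true parameter is near the null value, the test has a harder time distinguishing Ha from H₀. Both changes push β in the same direction.
Since power = 1 − β and β increases, power decreases.

It decreases.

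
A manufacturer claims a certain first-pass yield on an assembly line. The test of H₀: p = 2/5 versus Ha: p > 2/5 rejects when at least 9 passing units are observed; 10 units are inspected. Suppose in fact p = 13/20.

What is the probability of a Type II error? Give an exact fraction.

β = P(fail to reject H₀ | Ha true) = P(Y ≤ 8 | p = 13/20), Y ~ Binomial(10, 13/20).
Equivalently, β = 1 − P(Y ≥ 9) = 9359826552041/10240000000000.

9359826552041/10240000000000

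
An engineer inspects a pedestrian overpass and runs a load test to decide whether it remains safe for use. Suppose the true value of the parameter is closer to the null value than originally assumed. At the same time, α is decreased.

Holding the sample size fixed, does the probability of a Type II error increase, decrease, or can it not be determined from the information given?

It increases.

A smaller departure from H₀ means the test statistic under Ha is distributed closer to where it would be under H₀; rejection becomes less likely. A smaller α moves the rejection region further into the tail. With the alternative true, more outcomes now fall outside the rejection region, so failing to reject becomes more likely. Both changes push β in the same direction.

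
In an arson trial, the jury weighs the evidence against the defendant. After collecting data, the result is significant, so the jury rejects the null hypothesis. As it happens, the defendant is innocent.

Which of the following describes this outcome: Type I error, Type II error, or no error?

Type I error

The conventional null hypothesis here is that the defendant is innocent.
H₀ was rejected, but H₀ is actually true.
Rejecting a true null hypothesis is a Type I error (false positive).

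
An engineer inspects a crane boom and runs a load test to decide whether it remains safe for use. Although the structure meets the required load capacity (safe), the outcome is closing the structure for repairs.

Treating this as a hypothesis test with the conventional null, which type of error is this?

Type I error

The null hypothesis here is that the structure meets the required load capacity (safe).
'Closing the structure for repairs' corresponds to rejecting H₀.
H₀ was rejected but H₀ is true — a Type I error (false positive).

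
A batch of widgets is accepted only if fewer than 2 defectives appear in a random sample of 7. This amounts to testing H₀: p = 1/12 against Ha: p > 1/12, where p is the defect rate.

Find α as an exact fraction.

The significance level is the probability, assuming p = 1/12, of seeing 2 or more defectives in 7 draws.
Via the complement, α = 1 − Σ_{j=0}^{1} C(7,j)(1/12)^j(11/12)^{7-j} = 219095/1990656.

219095/1990656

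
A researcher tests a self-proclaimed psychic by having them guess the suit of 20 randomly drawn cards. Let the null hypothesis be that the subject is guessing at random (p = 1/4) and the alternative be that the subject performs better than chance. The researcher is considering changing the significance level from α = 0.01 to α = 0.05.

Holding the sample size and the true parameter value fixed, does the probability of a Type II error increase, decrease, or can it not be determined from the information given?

It decreases.

Relaxing α lowers the evidence threshold; under Ha, outcomes that previously fell short now trigger rejection.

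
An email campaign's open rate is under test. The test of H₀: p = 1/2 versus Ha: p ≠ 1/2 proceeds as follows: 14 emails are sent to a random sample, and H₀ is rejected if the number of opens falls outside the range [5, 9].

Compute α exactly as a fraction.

Under H₀, Y ~ Binomial(14, 1/2); α is the probability of landing in either tail, P(Y ≤ 4) + P(Y ≥ 10).
The two tails are symmetric, so α = 2·(1 + 14 + 91 + 364 + 1001)/2^14 = 2942/16384 = 1471/8192.

1471/8192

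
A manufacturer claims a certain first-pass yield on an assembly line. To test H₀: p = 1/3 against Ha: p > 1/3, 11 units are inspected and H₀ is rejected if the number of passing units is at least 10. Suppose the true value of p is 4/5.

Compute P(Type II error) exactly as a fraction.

6619897/9765625

Under the alternative p = 4/5, K ~ Binomial(11, 4/5); β is the probability the test does not reject, P(K < 10).
Summing C(11,j)·(4/5)^j·(1/5)^{11-j} for j = 0..9 gives 6619897/9765625.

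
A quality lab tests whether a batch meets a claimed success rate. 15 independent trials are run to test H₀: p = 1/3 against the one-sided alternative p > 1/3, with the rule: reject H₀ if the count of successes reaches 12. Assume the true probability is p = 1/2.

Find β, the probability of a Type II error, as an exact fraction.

A Type II error is failing to reject when Ha holds: with p = 1/2, β = P(X ≤ 11).
Summing C(15,j)·(1/2)^j·(1/2)^{15-j} for j = 0..11 gives 503/512.

503/512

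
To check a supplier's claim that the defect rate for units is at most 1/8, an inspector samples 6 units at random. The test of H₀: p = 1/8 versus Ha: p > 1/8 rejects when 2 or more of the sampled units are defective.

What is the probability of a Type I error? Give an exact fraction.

43653/262144

The significance level is the probability, assuming p = 1/8, of seeing 2 or more defectives in 6 draws.
Computing the lower-tail complement: 1 − 218491/262144 = 43653/262144.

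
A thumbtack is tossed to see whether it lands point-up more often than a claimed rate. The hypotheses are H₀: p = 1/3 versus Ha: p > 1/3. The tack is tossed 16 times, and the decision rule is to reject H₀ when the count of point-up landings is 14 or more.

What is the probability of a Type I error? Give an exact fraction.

19/1594323

The Type I error probability is α = P(S ≥ 14) computed under H₀, where S ~ Binomial(16, 1/3).
Summing C(16,j)(1/3)^j(2/3)^{16−j} for j = 14,…,16 gives 19/1594323.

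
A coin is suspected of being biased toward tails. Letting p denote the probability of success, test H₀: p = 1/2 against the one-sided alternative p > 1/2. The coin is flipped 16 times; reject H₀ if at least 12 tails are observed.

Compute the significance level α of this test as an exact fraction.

2517/65536

α = P(reject H₀ | H₀ true) = P(K ≥ 12 | p = 1/2), with K ~ Binomial(16, 1/2).
Summing the upper tail: (1820 + 560 + 120 + 16 + 1) / 2^16 = 2517/65536.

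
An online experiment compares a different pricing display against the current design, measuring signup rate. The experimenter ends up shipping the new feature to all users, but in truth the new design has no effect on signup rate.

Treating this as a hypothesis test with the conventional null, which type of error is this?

Type I error

The null hypothesis here is that the new design has no effect on signup rate.
'Shipping the new feature to all users' corresponds to rejecting H₀.
H₀ was rejected but H₀ is true — a Type I error (false positive).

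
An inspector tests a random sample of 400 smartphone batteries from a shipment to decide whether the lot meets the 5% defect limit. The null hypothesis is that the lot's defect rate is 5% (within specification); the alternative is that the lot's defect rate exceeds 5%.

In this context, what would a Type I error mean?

A Type I error would mean concluding that the lot's defect rate exceeds 5% when in fact the lot's defect rate is 5% (within specification).

A Type I error is rejecting H₀ when H₀ is true.
Here that means rejecting the lot and scrapping or reworking it when actually the lot's defect rate is 5% (within specification).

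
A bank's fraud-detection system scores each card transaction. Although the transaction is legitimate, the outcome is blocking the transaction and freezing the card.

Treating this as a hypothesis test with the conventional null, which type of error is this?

Type I error

The null hypothesis here is that the transaction is legitimate.
'Blocking the transaction and freezing the card' corresponds to rejecting H₀.
H₀ was rejected but H₀ is true — a Type I error (false positive).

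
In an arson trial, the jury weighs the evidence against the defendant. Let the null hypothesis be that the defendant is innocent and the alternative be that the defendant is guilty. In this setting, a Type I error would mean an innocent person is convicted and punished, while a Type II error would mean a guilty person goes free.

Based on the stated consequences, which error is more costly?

The Type I consequence (an innocent person is convicted and punished) is more severe than the Type II consequence (a guilty person goes free).

Type I error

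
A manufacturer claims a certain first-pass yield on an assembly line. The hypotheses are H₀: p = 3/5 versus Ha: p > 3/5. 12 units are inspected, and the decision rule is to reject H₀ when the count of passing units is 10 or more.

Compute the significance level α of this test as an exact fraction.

4074381/48828125

Under H₀, K ~ Binomial(12, 3/5), and α = P(K ≥ 10).
Summing C(12,j)(3/5)^j(2/5)^{12−j} for j = 10,…,12 gives 4074381/48828125.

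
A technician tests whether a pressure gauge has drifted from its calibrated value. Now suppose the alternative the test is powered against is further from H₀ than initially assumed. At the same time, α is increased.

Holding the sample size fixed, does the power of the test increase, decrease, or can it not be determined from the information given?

A bigger departure from H₀ is easier for the test to detect, so it fails to reject less often. With a larger α the critical value moves toward the center, so more of the Ha sampling distribution lies in the rejection region. Both changes push β in the same direction.
Since power = 1 − β and β decreases, power increases.

It increases.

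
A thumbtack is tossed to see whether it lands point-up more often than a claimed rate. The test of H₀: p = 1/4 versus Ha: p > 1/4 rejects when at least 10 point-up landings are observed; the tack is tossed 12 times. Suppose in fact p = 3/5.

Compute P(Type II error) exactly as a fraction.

44753744/48828125

A Type II error is failing to reject when Ha holds: with p = 3/5, β = P(K ≤ 9).
Adding the binomial probabilities P(K=0)+…+P(K=9) at p = 3/5 gives 44753744/48828125.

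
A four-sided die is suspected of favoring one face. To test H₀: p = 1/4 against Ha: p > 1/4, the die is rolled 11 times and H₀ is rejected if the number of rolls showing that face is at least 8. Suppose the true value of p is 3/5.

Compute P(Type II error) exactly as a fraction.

β = P(fail to reject H₀ | Ha true) = P(Y ≤ 7 | p = 3/5), Y ~ Binomial(11, 3/5).
Adding the binomial probabilities P(Y=0)+…+P(Y=7) at p = 3/5 gives 6872224/9765625.

6872224/9765625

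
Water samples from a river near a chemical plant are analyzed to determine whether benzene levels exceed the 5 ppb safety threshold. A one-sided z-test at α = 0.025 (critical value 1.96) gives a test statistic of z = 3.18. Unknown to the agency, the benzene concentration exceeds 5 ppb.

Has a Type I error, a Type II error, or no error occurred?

The conventional null hypothesis is that the benzene concentration is at or below 5 ppb (safe).
Since z = 3.18 > z* = 1.96, H₀ is rejected.
H₀ is false (actually the benzene concentration exceeds 5 ppb).
The decision matches the true state — no error.

Neither — the decision is correct.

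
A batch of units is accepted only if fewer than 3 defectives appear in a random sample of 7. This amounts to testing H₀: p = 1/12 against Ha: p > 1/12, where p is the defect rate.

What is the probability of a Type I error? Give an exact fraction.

187213/11943936

The significance level is the probability, assuming p = 1/12, of seeing 3 or more defectives in 7 draws.
α = 1 − P(Y ≤ 2) = 1 − 11756723/11943936 = 187213/11943936.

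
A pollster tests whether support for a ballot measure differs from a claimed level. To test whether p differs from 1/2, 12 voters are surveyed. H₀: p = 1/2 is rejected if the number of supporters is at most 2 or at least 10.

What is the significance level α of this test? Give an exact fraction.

The significance level is the null-hypothesis probability of the rejection region {≤2} ∪ {≥10}.
Each tail has probability (1 + 12 + 66)/4096; doubling gives α = 158/4096 = 79/2048.

79/2048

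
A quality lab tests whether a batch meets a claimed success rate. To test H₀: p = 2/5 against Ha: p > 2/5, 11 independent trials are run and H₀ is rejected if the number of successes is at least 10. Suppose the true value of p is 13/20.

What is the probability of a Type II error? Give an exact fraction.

A Type II error is failing to reject when Ha holds: with p = 13/20, β = P(S ≤ 9).
Summing C(11,j)·(13/20)^j·(7/20)^{11-j} for j = 0..9 gives 19239273573359/20480000000000.

19239273573359/20480000000000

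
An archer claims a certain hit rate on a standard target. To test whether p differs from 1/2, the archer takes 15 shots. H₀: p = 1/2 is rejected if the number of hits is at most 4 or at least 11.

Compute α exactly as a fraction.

The significance level is the null-hypothesis probability of the rejection region {≤4} ∪ {≥11}.
Each tail has probability (1 + 15 + 105 + 455 + 1365)/32768; doubling gives α = 3882/32768 = 1941/16384.

1941/16384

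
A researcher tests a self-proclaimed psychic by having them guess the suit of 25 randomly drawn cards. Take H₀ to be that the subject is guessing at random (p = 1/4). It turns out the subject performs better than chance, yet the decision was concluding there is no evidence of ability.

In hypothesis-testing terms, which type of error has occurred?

'Concluding there is no evidence of ability' corresponds to failing to reject H₀.
H₀ was not rejected but H₀ is false — a Type II error (false negative).

Type II error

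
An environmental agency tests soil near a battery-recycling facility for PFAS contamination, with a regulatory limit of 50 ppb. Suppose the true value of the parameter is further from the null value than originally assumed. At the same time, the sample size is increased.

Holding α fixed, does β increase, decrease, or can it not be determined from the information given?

It decreases.

A bigger departure from H₀ is easier for the test to detect, so it fails to reject less often. A larger sample reduces the standard error, pulling the sampling distribution under Ha further from the non-rejection region. Both changes push β in the same direction.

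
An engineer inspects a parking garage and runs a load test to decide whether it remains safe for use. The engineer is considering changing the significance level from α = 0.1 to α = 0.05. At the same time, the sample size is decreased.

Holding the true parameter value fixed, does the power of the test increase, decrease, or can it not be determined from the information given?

It decreases.

A smaller α moves the rejection region further into the tail. With the alternative true, more outcomes now fall outside the rejection region, so failing to reject becomes more likely. A smaller sample increases the standard error, so the sampling distributions under H₀ and Ha overlap more. Both changes push β in the same direction.
Since power = 1 − β and β increases, power decreases.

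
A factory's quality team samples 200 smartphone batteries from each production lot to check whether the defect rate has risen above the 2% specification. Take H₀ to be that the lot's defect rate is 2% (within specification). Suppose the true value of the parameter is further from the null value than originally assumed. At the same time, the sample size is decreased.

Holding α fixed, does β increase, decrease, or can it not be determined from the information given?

The first change alone would make β decrease; the second alone would make β increase. Which effect dominates depends on the magnitudes, which are not given.

Cannot be determined from the information given.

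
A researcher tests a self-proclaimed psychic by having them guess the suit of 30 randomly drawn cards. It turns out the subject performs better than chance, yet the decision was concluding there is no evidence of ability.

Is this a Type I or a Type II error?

Type II error

The null hypothesis here is that the subject is guessing at random (p = 1/4).
'Concluding there is no evidence of ability' corresponds to failing to reject H₀.
H₀ was not rejected but H₀ is false — a Type II error (false negative).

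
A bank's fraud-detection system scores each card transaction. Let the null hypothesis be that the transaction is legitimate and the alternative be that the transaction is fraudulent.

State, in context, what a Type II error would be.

A Type II error would mean concluding that the transaction is legitimate (or at least failing to establish that the transaction is fraudulent) when in fact the transaction is fraudulent.

A Type II error is failing to reject H₀ when H₀ is false.
Here that means approving the transaction when actually the transaction is fraudulent.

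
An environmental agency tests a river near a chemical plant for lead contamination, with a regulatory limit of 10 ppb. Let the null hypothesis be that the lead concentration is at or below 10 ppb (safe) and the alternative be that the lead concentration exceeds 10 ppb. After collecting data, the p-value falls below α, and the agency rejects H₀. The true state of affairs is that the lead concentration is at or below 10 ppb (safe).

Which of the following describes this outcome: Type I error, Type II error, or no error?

Type I error

H₀ was rejected, but H₀ is actually true.
Rejecting a true null hypothesis is a Type I error (false positive).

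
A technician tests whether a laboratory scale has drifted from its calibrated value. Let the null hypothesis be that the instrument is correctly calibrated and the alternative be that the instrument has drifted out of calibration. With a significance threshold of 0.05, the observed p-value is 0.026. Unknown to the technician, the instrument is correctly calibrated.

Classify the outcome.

Since p = 0.026 < α = 0.05, H₀ is rejected.
H₀ is true (actually the instrument is correctly calibrated).
Rejecting a true H₀ is a Type I error.

Type I error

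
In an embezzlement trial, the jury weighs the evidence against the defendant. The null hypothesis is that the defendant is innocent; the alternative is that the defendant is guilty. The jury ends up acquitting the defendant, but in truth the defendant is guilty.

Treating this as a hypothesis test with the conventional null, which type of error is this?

Type II error

'Acquitting the defendant' corresponds to failing to reject H₀.
H₀ was not rejected but H₀ is false — a Type II error (false negative).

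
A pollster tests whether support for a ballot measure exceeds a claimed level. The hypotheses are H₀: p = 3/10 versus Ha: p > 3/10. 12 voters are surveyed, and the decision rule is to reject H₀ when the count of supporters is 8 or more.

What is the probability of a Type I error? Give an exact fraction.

948937113/100000000000

α = P(reject H₀ | H₀ true) = P(S ≥ 8 | p = 3/10), with S ~ Binomial(12, 3/10).
Adding the binomial terms for j = 8 through 12 with p = 3/10 yields 948937113/100000000000.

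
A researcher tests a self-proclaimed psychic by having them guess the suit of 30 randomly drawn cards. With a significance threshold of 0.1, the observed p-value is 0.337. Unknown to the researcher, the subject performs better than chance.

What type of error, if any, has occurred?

Type II error

The conventional null hypothesis is that the subject is guessing at random (p = 1/4).
Since p = 0.337 ≥ α = 0.1, H₀ is not rejected.
H₀ is false (actually the subject performs better than chance).
Failing to reject a false H₀ is a Type II error.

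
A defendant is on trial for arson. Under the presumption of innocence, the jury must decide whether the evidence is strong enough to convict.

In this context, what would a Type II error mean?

With the conventional null hypothesis that the defendant is innocent:
A Type II error is failing to reject H₀ when H₀ is false.
Here that means acquitting the defendant when actually the defendant is guilty.

A Type II error would mean concluding that the defendant is innocent (or at least failing to establish that the defendant is guilty) when in fact the defendant is guilty.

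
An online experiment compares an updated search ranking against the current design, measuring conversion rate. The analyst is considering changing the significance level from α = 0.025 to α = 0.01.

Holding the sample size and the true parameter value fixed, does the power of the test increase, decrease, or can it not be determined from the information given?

It decreases.

Tightening α shrinks the rejection region. When Ha holds, fewer sample outcomes clear the stricter threshold, so more fall in the acceptance region.
Since power = 1 − β and β increases, power decreases.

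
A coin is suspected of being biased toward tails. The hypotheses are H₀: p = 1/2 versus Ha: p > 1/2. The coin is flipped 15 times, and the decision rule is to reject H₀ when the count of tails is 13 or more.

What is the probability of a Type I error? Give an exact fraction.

The Type I error probability is α = P(X ≥ 13) computed under H₀, where X ~ Binomial(15, 1/2).
Summing the upper tail: (105 + 15 + 1) / 2^15 = 121/32768.

121/32768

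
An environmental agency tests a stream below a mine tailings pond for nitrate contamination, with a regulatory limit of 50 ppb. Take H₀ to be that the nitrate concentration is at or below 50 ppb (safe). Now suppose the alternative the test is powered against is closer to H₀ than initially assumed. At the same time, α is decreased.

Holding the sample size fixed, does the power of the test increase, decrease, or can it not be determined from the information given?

It decreases.

A smaller true effect puts the Ha sampling distribution closer to H₀, so more of it falls in the non-rejection region. Lowering α raises the bar for rejection; under Ha, the test now fails to reject on outcomes it previously would have rejected. Both changes push β in the same direction.
Since power = 1 − β and β increases, power decreases.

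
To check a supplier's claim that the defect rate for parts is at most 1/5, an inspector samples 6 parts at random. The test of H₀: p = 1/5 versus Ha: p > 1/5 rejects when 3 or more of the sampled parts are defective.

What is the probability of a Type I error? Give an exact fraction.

309/3125

The significance level is the probability, assuming p = 1/5, of seeing 3 or more defectives in 6 draws.
α = 1 − P(K ≤ 2) = 1 − 2816/3125 = 309/3125.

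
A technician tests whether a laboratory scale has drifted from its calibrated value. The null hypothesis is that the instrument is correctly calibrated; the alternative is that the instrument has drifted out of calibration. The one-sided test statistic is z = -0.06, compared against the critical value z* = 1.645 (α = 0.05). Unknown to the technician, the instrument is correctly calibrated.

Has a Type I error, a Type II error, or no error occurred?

Neither — the decision is correct.

Since z = -0.06 ≤ z* = 1.645, H₀ is not rejected.
H₀ is true (actually the instrument is correctly calibrated).
The decision matches the true state — no error.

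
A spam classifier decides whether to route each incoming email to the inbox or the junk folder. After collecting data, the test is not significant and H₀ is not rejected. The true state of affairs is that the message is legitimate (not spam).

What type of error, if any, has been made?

The conventional null hypothesis here is that the message is legitimate (not spam).
The test retained a true H₀ — the decision matches the true state.

No error — this is a correct decision.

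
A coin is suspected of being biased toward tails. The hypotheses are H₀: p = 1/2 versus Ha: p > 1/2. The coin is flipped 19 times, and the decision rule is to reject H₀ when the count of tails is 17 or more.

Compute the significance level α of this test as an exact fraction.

191/524288

Under H₀, X ~ Binomial(19, 1/2), and α = P(X ≥ 17).
That's C(19,17) + C(19,18) + C(19,19) over 2^19, i.e. (171 + 19 + 1)/524288 = 191/524288.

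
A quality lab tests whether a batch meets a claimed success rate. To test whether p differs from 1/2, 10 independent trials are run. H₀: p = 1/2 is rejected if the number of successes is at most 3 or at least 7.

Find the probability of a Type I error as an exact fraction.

11/32

Under H₀, Y ~ Binomial(10, 1/2); α is the probability of landing in either tail, P(Y ≤ 3) + P(Y ≥ 7).
By symmetry, α = 2·P(Y ≤ 3) = 2·(1 + 10 + 45 + 120)/1024 = 352/1024 = 11/32.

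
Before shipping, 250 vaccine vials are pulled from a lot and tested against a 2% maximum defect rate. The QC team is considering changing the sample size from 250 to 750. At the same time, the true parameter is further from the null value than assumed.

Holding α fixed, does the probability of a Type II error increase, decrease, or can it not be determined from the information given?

Increasing n separates the H₀ and Ha sampling distributions, so under Ha fewer outcomes land in the acceptance region. A bigger departure from H₀ is easier for the test to detect, so it fails to reject less often. Both changes push β in the same direction.

It decreases.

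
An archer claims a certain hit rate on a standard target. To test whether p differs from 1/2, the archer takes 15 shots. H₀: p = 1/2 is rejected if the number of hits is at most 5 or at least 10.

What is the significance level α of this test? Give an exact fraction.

Under H₀, Y ~ Binomial(15, 1/2); α is the probability of landing in either tail, P(Y ≤ 5) + P(Y ≥ 10).
The two tails are symmetric, so α = 2·(1 + 15 + 105 + 455 + 1365 + 3003)/2^15 = 9888/32768 = 309/1024.

309/1024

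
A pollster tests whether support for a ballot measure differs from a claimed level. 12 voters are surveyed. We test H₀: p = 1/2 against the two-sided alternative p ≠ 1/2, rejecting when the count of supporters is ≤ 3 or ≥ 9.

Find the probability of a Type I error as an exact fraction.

Under H₀, Y ~ Binomial(12, 1/2); α is the probability of landing in either tail, P(Y ≤ 3) + P(Y ≥ 9).
The two tails are symmetric, so α = 2·(1 + 12 + 66 + 220)/2^12 = 598/4096 = 299/2048.

299/2048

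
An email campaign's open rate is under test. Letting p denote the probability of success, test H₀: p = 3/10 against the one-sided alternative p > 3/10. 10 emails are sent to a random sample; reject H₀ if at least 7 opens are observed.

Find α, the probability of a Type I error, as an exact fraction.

6620049/625000000

α = P(reject H₀ | H₀ true) = P(K ≥ 7 | p = 3/10), with K ~ Binomial(10, 3/10).
Adding the binomial terms for j = 7 through 10 with p = 3/10 yields 6620049/625000000.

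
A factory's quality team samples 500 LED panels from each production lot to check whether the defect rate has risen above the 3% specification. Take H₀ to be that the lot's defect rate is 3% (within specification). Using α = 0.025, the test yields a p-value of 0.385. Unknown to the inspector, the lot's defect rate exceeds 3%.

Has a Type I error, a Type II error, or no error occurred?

Since p = 0.385 ≥ α = 0.025, H₀ is not rejected.
H₀ is false (actually the lot's defect rate exceeds 3%).
Failing to reject a false H₀ is a Type II error.

Type II error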